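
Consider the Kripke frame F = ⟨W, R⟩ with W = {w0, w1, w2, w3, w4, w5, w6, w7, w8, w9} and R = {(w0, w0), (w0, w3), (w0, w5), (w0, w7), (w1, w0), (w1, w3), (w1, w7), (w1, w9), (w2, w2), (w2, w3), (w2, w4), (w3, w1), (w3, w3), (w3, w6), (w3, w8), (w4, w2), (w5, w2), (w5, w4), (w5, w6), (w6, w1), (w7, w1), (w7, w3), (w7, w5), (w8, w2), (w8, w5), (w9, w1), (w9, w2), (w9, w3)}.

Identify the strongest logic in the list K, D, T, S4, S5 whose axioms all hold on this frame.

D

Serial (axiom D): yes — every world has a successor (e.g. w0 R w0).
Reflexive (axiom T): no — w1 is not related to itself.
Transitive (axiom 4): no — w0 R w3 and w3 R w1, but not w0 R w1.
Euclidean (axiom 5): no — w0 R w3 and w0 R w5, but not w3 R w5.
So F validates K, D; T would additionally require R to be reflexive. The strongest is D.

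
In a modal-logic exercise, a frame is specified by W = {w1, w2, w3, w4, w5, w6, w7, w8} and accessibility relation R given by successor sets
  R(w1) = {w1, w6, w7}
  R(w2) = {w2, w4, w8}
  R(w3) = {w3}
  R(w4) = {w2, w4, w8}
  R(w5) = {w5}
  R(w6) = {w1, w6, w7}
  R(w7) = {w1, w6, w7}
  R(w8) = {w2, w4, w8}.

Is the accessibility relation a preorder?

Reflexive: yes — every world is R-related to itself.
Transitive: yes — every two-step R-path is closed by a direct edge.
So R is a preorder.

Yes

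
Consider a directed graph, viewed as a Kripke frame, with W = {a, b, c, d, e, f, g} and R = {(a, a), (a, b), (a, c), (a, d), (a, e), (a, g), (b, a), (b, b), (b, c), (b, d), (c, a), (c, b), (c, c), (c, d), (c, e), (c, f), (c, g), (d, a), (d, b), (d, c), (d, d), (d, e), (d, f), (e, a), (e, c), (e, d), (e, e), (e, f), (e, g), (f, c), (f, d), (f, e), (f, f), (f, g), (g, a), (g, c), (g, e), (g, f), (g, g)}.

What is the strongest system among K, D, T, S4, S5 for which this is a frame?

Serial (axiom D): yes — every world has a successor (e.g. a R a).
Reflexive (axiom T): yes — every world is R-related to itself.
Transitive (axiom 4): no — a R c and c R f, but not a R f.
Euclidean (axiom 5): no — a R b and a R e, but not b R e.
So F validates K, D, T; S4 would additionally require R to be transitive. The strongest is T.

T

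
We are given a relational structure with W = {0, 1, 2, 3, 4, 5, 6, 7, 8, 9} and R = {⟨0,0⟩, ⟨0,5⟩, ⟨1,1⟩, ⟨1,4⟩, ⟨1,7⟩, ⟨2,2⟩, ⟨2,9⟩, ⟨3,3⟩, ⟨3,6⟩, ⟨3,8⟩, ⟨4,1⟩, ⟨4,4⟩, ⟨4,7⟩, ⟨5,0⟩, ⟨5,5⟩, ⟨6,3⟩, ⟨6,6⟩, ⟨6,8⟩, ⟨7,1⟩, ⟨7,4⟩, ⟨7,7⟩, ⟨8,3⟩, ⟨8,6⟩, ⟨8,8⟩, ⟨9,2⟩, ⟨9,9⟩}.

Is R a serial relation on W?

Yes

Serial: yes — every world has a successor (e.g. 0 R 0).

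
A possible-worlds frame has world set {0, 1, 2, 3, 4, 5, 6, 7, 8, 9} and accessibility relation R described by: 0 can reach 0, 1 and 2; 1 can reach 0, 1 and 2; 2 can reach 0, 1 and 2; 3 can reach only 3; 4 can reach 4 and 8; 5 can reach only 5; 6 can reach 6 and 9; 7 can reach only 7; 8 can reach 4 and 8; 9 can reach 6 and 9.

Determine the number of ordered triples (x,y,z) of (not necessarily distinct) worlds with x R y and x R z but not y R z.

R is Euclidean; there are no such tuples.

0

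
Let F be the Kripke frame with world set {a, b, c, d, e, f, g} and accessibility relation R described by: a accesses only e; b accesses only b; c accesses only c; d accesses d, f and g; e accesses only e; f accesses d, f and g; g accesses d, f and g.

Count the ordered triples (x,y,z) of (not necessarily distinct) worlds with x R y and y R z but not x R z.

0

R is transitive; there are no such tuples.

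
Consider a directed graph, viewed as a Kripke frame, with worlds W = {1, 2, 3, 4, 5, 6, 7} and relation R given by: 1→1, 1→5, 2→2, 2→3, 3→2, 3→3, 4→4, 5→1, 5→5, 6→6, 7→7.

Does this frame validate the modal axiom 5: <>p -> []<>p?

Yes

The schema 5 characterises exactly the Euclidean frames.
Euclidean: yes — any two successors of a common world are R-related.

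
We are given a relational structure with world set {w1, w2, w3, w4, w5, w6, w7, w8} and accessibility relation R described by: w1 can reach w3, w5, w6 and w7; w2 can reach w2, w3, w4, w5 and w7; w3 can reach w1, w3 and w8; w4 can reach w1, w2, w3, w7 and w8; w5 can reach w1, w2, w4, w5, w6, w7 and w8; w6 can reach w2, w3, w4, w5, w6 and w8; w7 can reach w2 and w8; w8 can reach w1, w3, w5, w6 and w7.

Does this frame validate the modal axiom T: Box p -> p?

The schema T characterises exactly the reflexive frames.
Reflexive: no — w1 is not related to itself.

No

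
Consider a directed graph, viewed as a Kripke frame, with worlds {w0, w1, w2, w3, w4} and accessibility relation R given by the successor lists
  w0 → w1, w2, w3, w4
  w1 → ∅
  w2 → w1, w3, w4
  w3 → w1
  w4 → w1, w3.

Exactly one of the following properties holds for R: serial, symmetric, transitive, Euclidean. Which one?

Serial: no — w1 has no R-successor.
Symmetric: no — w0 R w1 but not w1 R w0.
Transitive: yes — every two-step R-path is closed by a direct edge.
Euclidean: no — w0 R w1 and w0 R w2, but not w1 R w2.
Only transitive holds.

transitive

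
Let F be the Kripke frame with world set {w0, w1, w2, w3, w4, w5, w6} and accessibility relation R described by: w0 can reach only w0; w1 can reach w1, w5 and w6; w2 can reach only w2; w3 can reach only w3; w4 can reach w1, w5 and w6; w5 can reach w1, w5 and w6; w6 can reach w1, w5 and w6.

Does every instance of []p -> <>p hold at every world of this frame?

By correspondence theory, D is valid on a frame iff R is serial.
Serial: yes — every world has a successor (e.g. w0 R w0).

Yes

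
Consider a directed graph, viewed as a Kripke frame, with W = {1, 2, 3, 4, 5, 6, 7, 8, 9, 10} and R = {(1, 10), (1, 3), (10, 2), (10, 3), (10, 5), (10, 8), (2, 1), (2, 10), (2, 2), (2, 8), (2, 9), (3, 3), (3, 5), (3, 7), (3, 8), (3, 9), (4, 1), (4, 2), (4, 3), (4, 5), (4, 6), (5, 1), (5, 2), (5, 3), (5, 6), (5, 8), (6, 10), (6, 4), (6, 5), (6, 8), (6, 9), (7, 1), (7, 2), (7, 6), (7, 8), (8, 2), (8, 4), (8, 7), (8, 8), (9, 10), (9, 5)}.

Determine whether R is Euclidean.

No

Euclidean: no — 1 R 3 and 1 R 10, but not 3 R 10.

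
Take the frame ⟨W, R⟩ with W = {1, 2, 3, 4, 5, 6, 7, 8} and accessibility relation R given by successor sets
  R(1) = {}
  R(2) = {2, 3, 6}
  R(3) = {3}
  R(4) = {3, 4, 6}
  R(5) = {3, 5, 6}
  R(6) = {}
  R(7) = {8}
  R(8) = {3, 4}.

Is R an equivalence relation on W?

Reflexive: no — 1 is not related to itself.
Symmetric: no — 2 R 3 but not 3 R 2.
Transitive: no — 7 R 8 and 8 R 3, but not 7 R 3.
So R is not an equivalence relation.

No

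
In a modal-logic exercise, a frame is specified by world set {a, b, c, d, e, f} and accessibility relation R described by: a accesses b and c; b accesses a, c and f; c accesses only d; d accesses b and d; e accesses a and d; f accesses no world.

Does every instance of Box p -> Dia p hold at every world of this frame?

No

The schema D characterises exactly the serial frames.
Serial: no — f has no R-successor.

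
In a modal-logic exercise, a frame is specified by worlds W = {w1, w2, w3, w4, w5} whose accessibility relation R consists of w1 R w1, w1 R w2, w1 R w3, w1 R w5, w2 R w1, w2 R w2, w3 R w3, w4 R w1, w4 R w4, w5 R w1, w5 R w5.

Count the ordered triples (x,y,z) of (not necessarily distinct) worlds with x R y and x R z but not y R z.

8

Enumerating: (w1,w2,w3), (w1,w2,w5), (w1,w3,w1), (w1,w3,w2), (w1,w3,w5), (w1,w5,w2), (w1,w5,w3), (w4,w1,w4).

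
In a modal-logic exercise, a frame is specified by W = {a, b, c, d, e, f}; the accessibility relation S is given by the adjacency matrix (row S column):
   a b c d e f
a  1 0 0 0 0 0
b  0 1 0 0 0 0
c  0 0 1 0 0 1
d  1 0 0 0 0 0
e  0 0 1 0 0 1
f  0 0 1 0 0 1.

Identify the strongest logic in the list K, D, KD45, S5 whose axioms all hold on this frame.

KD45

Serial (axiom D): yes — every world has a successor (e.g. a S a).
Euclidean (axiom 5): yes — any two successors of a common world are S-related.
Transitive (axiom 4): yes — every two-step S-path is closed by a direct edge.
Reflexive (axiom T): no — d is not related to itself.
So F validates K, D, KD45; S5 would additionally require S to be reflexive. The strongest is KD45.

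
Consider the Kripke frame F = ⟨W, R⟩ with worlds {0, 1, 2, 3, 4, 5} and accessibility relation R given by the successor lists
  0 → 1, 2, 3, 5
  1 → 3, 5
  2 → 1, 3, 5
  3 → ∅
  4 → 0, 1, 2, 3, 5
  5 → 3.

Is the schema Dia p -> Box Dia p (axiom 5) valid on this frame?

By correspondence theory, 5 is valid on a frame iff R is Euclidean.
Euclidean: no — 0 R 1 and 0 R 2, but not 1 R 2.

No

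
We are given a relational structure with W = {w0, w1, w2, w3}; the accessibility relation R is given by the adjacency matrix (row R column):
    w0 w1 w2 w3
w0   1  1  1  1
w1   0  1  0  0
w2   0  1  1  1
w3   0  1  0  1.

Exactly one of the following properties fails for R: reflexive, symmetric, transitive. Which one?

symmetric

Reflexive: yes — every world is R-related to itself.
Symmetric: no — w0 R w1 but not w1 R w0.
Transitive: yes — every two-step R-path is closed by a direct edge.
Only symmetric fails.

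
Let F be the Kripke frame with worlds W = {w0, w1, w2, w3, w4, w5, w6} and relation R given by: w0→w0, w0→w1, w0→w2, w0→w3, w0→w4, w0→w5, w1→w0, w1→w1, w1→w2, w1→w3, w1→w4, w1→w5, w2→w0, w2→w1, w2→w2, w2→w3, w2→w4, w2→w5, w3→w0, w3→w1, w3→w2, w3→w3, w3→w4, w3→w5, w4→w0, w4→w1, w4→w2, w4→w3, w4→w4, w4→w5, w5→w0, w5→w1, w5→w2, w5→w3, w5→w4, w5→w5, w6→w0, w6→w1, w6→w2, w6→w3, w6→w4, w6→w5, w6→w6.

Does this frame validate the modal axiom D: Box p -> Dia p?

Yes

By correspondence theory, D is valid on a frame iff R is serial.
Serial: yes — every world has a successor (e.g. w0 R w0).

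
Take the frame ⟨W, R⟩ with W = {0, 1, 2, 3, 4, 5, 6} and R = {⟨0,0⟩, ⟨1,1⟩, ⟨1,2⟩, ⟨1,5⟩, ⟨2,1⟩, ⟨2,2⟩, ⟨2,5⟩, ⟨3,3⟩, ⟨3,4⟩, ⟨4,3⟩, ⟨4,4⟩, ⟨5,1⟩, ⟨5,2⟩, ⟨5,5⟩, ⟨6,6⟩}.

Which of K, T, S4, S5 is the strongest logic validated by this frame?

S5

Reflexive (axiom T): yes — every world is R-related to itself.
Transitive (axiom 4): yes — every two-step R-path is closed by a direct edge.
Euclidean (axiom 5): yes — any two successors of a common world are R-related.
So F validates K, T, S4, S5. The strongest is S5.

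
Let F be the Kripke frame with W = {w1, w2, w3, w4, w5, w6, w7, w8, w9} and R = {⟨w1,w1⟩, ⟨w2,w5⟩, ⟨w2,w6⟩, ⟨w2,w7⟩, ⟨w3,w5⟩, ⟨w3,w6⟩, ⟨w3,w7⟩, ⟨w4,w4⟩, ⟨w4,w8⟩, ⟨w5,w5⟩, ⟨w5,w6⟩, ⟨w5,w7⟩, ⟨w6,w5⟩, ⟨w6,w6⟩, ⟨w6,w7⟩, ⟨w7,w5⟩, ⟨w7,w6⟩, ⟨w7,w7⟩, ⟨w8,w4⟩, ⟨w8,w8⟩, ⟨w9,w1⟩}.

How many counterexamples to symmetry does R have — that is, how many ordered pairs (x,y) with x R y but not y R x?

Enumerating: (w2,w5), (w2,w6), (w2,w7), (w3,w5), (w3,w6), (w3,w7), (w9,w1).

7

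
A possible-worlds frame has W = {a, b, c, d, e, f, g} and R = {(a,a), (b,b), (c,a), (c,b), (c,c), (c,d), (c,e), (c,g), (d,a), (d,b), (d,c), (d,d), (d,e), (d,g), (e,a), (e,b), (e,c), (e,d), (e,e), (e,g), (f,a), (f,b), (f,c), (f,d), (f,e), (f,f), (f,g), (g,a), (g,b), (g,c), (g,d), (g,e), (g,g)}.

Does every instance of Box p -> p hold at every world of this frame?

By correspondence theory, T is valid on a frame iff R is reflexive.
Reflexive: yes — every world is R-related to itself.

Yes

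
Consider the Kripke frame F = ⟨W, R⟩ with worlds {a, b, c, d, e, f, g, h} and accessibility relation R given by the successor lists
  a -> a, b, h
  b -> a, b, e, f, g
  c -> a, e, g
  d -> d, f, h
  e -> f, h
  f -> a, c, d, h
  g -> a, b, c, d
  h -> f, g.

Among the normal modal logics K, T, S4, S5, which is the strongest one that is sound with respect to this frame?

K

Reflexive (axiom T): no — c is not related to itself.
Transitive (axiom 4): no — a R b and b R e, but not a R e.
Euclidean (axiom 5): no — a R b and a R h, but not b R h.
So F validates K; T would additionally require R to be reflexive. The strongest is K.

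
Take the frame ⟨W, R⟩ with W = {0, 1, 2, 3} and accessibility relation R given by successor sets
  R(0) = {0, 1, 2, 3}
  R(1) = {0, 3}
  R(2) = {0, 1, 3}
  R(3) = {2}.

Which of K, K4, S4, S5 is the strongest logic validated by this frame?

Transitive (axiom 4): no — 1 R 0 and 0 R 2, but not 1 R 2.
Reflexive (axiom T): no — 1 is not related to itself.
Euclidean (axiom 5): no — 0 R 1 and 0 R 2, but not 1 R 2.
So F validates K; K4 would additionally require R to be transitive. The strongest is K.

K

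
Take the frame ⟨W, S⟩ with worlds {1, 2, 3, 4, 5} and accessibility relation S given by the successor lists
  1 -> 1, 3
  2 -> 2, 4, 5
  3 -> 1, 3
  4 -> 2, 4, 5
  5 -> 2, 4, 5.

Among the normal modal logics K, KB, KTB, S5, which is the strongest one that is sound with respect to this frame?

Symmetric (axiom B): yes — every pair in S has its reverse in S.
Reflexive (axiom T): yes — every world is S-related to itself.
Euclidean (axiom 5): yes — any two successors of a common world are S-related.
So F validates K, KB, KTB, S5. The strongest is S5.

S5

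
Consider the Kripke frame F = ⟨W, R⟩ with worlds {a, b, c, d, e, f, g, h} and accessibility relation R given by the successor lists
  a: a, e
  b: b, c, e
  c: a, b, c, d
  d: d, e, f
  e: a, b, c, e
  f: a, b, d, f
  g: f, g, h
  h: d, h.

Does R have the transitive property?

Transitive: no — a R e and e R b, but not a R b.

No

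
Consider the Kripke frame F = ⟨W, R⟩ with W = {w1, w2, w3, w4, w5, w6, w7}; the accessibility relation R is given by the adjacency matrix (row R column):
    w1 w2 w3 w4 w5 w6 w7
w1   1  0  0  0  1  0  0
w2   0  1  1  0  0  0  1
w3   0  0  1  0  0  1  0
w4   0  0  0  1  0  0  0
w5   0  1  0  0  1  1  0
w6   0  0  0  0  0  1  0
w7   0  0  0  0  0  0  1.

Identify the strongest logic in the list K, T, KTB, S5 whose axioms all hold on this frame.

Reflexive (axiom T): yes — every world is R-related to itself.
Symmetric (axiom B): no — w1 R w5 but not w5 R w1.
Euclidean (axiom 5): no — w2 R w3 and w2 R w7, but not w3 R w7.
So F validates K, T; KTB would additionally require R to be symmetric. The strongest is T.

T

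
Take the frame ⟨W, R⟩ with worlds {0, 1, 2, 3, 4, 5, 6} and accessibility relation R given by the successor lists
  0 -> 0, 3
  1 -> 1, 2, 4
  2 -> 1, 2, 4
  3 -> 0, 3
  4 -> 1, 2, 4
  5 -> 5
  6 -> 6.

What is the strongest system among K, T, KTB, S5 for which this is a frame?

S5

Reflexive (axiom T): yes — every world is R-related to itself.
Symmetric (axiom B): yes — every pair in R has its reverse in R.
Euclidean (axiom 5): yes — any two successors of a common world are R-related.
So F validates K, T, KTB, S5. The strongest is S5.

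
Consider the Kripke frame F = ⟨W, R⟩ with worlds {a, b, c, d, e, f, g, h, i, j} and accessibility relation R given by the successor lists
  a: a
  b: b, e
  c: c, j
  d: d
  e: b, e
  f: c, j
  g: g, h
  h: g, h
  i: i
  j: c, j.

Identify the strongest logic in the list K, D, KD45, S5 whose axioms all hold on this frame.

KD45

Serial (axiom D): yes — every world has a successor (e.g. a R a).
Euclidean (axiom 5): yes — any two successors of a common world are R-related.
Transitive (axiom 4): yes — every two-step R-path is closed by a direct edge.
Reflexive (axiom T): no — f is not related to itself.
So F validates K, D, KD45; S5 would additionally require R to be reflexive. The strongest is KD45.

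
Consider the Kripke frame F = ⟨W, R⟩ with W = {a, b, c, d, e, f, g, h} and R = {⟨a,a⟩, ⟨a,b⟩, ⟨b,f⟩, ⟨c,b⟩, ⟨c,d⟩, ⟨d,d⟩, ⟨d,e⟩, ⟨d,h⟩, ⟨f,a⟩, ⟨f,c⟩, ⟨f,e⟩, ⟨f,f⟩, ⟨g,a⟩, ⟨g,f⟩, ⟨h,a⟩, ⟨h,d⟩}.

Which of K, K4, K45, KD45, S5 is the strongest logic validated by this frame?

Transitive (axiom 4): no — a R b and b R f, but not a R f.
Euclidean (axiom 5): no — c R b and c R d, but not b R d.
Serial (axiom D): no — e has no R-successor.
Reflexive (axiom T): no — b is not related to itself.
So F validates K; K4 would additionally require R to be transitive. The strongest is K.

K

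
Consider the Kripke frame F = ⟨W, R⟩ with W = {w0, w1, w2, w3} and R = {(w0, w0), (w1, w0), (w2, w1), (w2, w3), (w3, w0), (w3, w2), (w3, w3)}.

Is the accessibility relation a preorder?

Reflexive: no — w1 is not related to itself.
Transitive: no — w2 R w1 and w1 R w0, but not w2 R w0.
So R is not a preorder.

No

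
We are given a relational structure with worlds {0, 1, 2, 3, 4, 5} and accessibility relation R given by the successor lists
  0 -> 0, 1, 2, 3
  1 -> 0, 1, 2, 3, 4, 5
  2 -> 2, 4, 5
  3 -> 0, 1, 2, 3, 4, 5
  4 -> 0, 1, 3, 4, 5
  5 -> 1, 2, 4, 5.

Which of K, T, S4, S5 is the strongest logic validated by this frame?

Reflexive (axiom T): yes — every world is R-related to itself.
Transitive (axiom 4): no — 0 R 1 and 1 R 4, but not 0 R 4.
Euclidean (axiom 5): no — 0 R 2 and 0 R 1, but not 2 R 1.
So F validates K, T; S4 would additionally require R to be transitive. The strongest is T.

T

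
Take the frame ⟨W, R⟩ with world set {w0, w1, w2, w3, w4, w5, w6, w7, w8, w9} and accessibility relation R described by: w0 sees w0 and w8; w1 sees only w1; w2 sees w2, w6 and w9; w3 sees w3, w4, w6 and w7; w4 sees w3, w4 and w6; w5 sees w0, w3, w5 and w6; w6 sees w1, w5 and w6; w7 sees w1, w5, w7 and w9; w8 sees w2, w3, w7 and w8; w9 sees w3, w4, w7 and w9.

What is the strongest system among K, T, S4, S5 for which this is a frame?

T

Reflexive (axiom T): yes — every world is R-related to itself.
Transitive (axiom 4): no — w0 R w8 and w8 R w2, but not w0 R w2.
Euclidean (axiom 5): no — w2 R w6 and w2 R w9, but not w6 R w9.
So F validates K, T; S4 would additionally require R to be transitive. The strongest is T.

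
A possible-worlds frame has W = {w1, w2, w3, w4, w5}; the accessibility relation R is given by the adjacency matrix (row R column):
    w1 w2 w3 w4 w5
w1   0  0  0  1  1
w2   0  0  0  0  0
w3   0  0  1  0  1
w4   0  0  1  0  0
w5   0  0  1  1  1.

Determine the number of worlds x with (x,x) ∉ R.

Enumerating: w1, w2, w4.

3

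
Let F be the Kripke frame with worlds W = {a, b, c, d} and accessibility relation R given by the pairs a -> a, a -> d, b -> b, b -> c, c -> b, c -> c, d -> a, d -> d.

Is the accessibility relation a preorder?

Yes

Reflexive: yes — every world is R-related to itself.
Transitive: yes — every two-step R-path is closed by a direct edge.
So R is a preorder.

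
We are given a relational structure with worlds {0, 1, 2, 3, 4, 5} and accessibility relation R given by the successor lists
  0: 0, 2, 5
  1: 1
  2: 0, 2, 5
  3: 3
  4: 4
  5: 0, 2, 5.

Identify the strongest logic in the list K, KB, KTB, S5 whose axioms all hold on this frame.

Symmetric (axiom B): yes — every pair in R has its reverse in R.
Reflexive (axiom T): yes — every world is R-related to itself.
Euclidean (axiom 5): yes — any two successors of a common world are R-related.
So F validates K, KB, KTB, S5. The strongest is S5.

S5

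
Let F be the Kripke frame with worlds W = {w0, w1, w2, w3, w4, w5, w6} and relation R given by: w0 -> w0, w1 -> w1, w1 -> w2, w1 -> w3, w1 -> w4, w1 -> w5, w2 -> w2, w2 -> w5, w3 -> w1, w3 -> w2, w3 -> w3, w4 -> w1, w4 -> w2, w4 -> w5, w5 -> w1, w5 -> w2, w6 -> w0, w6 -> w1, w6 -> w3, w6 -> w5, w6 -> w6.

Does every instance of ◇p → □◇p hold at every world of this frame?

Axiom 5 corresponds to the accessibility relation being Euclidean.
Euclidean: no — w1 R w2 and w1 R w3, but not w2 R w3.

No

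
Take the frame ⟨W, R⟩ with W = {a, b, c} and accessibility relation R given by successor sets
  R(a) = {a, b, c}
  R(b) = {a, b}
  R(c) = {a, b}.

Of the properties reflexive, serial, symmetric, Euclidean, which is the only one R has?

serial

Reflexive: no — c is not related to itself.
Serial: yes — every world has a successor (e.g. a R a).
Symmetric: no — c R b but not b R c.
Euclidean: no — a R b and a R c, but not b R c.
Only serial holds.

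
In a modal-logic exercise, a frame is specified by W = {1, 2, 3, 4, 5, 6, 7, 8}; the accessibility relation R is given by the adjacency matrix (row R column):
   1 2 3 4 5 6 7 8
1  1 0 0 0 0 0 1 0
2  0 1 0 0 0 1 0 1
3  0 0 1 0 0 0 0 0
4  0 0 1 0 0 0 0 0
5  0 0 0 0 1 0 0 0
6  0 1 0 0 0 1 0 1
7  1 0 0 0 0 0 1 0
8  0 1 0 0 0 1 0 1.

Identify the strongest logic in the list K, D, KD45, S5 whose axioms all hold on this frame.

Serial (axiom D): yes — every world has a successor (e.g. 1 R 1).
Euclidean (axiom 5): yes — any two successors of a common world are R-related.
Transitive (axiom 4): yes — every two-step R-path is closed by a direct edge.
Reflexive (axiom T): no — 4 is not related to itself.
So F validates K, D, KD45; S5 would additionally require R to be reflexive. The strongest is KD45.

KD45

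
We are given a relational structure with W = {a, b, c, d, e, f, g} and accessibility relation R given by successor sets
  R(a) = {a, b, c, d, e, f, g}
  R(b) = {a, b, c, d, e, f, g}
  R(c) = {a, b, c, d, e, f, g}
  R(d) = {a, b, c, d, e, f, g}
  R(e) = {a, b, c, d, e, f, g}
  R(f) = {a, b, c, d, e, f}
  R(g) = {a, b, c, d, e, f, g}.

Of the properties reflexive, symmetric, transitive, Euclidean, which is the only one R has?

reflexive

Reflexive: yes — every world is R-related to itself.
Symmetric: no — g R f but not f R g.
Transitive: no — f R a and a R g, but not f R g.
Euclidean: no — a R f and a R g, but not f R g.
Only reflexive holds.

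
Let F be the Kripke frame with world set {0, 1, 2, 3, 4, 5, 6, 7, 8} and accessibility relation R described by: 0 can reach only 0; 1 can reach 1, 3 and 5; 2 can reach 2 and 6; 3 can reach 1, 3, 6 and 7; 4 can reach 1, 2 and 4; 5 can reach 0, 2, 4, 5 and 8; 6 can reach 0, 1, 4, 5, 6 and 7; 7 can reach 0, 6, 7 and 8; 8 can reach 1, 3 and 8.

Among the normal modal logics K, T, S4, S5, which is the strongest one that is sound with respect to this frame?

T

Reflexive (axiom T): yes — every world is R-related to itself.
Transitive (axiom 4): no — 1 R 3 and 3 R 6, but not 1 R 6.
Euclidean (axiom 5): no — 1 R 3 and 1 R 5, but not 3 R 5.
So F validates K, T; S4 would additionally require R to be transitive. The strongest is T.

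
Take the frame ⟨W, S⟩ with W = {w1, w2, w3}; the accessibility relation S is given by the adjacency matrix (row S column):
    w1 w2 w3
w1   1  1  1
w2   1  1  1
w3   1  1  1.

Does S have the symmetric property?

Symmetric: yes — every pair in S has its reverse in S.

Yes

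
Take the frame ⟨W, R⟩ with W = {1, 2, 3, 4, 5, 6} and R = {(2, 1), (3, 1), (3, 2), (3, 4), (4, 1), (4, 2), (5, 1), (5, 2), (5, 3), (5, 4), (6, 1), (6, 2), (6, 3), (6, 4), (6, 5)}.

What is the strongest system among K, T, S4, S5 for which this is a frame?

K

Reflexive (axiom T): no — 1 is not related to itself.
Transitive (axiom 4): yes — every two-step R-path is closed by a direct edge.
Euclidean (axiom 5): no — 3 R 1 and 3 R 2, but not 1 R 2.
So F validates K; T would additionally require R to be reflexive. The strongest is K.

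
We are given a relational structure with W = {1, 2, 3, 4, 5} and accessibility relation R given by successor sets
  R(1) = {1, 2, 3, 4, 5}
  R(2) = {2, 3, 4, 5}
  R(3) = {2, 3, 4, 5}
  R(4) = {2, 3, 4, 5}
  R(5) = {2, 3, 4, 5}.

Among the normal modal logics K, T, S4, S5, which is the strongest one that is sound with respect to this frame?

Reflexive (axiom T): yes — every world is R-related to itself.
Transitive (axiom 4): yes — every two-step R-path is closed by a direct edge.
Euclidean (axiom 5): no — 1 R 2 and 1 R 1, but not 2 R 1.
So F validates K, T, S4; S5 would additionally require R to be Euclidean. The strongest is S4.

S4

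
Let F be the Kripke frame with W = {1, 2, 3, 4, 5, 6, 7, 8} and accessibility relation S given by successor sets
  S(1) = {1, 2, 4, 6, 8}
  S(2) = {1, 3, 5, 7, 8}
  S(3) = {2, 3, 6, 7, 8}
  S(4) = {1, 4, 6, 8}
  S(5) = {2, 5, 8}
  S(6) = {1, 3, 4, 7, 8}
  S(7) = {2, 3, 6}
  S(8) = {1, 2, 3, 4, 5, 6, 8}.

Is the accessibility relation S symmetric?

Symmetric: yes — every pair in S has its reverse in S.

Yes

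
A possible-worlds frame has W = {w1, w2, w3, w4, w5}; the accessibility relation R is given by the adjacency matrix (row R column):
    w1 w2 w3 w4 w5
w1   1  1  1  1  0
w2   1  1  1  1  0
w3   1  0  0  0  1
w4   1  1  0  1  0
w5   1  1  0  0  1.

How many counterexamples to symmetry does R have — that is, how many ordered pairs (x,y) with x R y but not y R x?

4

Enumerating: (w2,w3), (w3,w5), (w5,w1), (w5,w2).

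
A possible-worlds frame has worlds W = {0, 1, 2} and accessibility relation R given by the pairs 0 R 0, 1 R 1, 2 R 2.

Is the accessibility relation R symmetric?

Symmetric: yes — every pair in R has its reverse in R.

Yes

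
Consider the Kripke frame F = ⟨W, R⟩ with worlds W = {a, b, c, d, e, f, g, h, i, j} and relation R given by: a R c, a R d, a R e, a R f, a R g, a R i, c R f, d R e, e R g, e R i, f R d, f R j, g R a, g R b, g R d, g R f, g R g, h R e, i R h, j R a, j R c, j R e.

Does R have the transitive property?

No

Transitive: no — a R f and f R j, but not a R j.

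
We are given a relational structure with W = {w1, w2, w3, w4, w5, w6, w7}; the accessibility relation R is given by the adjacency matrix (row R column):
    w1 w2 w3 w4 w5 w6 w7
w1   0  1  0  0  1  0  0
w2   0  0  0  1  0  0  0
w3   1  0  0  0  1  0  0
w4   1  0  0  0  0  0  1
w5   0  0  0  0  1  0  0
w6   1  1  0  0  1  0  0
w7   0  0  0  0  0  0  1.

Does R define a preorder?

Reflexive: no — w1 is not related to itself.
Transitive: no — w1 R w2 and w2 R w4, but not w1 R w4.
So R is not a preorder.

No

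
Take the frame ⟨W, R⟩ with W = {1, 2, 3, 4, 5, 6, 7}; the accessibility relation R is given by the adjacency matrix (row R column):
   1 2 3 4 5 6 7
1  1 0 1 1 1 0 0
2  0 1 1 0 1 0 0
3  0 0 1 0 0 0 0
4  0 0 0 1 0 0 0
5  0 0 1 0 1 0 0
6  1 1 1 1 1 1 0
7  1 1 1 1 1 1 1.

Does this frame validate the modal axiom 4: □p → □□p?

The schema 4 characterises exactly the transitive frames.
Transitive: yes — every two-step R-path is closed by a direct edge.

Yes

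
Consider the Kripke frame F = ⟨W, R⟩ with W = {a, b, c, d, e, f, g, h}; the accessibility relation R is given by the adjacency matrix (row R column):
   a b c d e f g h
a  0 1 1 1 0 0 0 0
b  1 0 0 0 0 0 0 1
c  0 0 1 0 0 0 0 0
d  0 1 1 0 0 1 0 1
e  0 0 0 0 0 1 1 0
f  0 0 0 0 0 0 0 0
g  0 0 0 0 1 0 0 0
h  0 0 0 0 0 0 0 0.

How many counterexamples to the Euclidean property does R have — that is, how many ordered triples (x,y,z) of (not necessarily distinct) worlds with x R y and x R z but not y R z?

Enumerating: (a,b,b), (a,b,c), (a,b,d), (a,c,b), (a,c,d), (a,d,d), (b,a,a), (b,a,h), (b,h,a), (b,h,h), (d,b,b), (d,b,c), … and 17 more.
Total: 29.

29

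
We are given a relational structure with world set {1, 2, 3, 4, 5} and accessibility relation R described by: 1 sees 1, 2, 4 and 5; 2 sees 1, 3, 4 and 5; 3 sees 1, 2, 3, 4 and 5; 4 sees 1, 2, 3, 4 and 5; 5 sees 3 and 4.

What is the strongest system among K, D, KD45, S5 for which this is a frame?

Serial (axiom D): yes — every world has a successor (e.g. 1 R 1).
Euclidean (axiom 5): no — 1 R 5 and 1 R 2, but not 5 R 2.
Transitive (axiom 4): no — 1 R 2 and 2 R 3, but not 1 R 3.
Reflexive (axiom T): no — 2 is not related to itself.
So F validates K, D; KD45 would additionally require R to be Euclidean and transitive. The strongest is D.

D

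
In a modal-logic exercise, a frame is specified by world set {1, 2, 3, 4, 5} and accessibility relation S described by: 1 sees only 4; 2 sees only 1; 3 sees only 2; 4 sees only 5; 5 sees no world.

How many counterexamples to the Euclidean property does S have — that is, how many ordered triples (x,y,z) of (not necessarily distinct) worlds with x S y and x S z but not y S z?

4

Enumerating: (1,4,4), (2,1,1), (3,2,2), (4,5,5).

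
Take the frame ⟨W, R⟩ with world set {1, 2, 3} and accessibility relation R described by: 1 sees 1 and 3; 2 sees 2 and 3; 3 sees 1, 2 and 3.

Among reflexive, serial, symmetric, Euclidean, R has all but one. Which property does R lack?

Euclidean

Reflexive: yes — every world is R-related to itself.
Serial: yes — every world has a successor (e.g. 1 R 1).
Symmetric: yes — every pair in R has its reverse in R.
Euclidean: no — 3 R 1 and 3 R 2, but not 1 R 2.
Only Euclidean fails.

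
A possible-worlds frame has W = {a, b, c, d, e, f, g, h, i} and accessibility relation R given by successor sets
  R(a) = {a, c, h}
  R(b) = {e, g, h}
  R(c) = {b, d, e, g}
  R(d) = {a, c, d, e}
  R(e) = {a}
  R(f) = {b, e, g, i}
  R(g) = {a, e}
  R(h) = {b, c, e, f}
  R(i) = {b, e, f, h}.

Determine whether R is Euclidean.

Euclidean: no — a R c and a R h, but not c R h.

No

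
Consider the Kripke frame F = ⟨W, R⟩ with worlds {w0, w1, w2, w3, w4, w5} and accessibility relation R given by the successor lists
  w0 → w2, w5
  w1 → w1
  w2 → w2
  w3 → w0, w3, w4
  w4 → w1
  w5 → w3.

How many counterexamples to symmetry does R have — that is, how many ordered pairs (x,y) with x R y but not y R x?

6

Enumerating: (w0,w2), (w0,w5), (w3,w0), (w3,w4), (w4,w1), (w5,w3).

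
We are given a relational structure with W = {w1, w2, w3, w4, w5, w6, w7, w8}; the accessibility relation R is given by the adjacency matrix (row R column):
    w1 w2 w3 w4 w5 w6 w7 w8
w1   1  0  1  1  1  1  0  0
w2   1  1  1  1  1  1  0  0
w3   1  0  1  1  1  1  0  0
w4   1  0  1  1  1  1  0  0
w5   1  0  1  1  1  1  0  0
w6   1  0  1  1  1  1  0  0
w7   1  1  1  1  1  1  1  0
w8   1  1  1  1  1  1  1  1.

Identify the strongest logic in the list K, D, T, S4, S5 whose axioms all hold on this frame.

Serial (axiom D): yes — every world has a successor (e.g. w1 R w1).
Reflexive (axiom T): yes — every world is R-related to itself.
Transitive (axiom 4): yes — every two-step R-path is closed by a direct edge.
Euclidean (axiom 5): no — w7 R w1 and w7 R w2, but not w1 R w2.
So F validates K, D, T, S4; S5 would additionally require R to be Euclidean. The strongest is S4.

S4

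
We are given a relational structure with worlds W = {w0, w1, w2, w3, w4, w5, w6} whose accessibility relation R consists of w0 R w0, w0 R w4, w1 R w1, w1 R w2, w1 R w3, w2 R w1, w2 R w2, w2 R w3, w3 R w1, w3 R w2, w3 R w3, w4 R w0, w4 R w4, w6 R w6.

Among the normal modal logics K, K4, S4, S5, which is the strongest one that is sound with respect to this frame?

Transitive (axiom 4): yes — every two-step R-path is closed by a direct edge.
Reflexive (axiom T): no — w5 is not related to itself.
Euclidean (axiom 5): yes — any two successors of a common world are R-related.
So F validates K, K4; S4 would additionally require R to be reflexive. The strongest is K4.

K4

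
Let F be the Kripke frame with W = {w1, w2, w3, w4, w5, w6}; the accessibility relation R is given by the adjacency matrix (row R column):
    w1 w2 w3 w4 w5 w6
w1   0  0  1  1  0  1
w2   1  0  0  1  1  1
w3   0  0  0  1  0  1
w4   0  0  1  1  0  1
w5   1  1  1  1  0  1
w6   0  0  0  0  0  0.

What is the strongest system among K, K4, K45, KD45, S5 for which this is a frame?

K

Transitive (axiom 4): no — w2 R w1 and w1 R w3, but not w2 R w3.
Euclidean (axiom 5): no — w1 R w6 and w1 R w3, but not w6 R w3.
Serial (axiom D): no — w6 has no R-successor.
Reflexive (axiom T): no — w1 is not related to itself.
So F validates K; K4 would additionally require R to be transitive. The strongest is K.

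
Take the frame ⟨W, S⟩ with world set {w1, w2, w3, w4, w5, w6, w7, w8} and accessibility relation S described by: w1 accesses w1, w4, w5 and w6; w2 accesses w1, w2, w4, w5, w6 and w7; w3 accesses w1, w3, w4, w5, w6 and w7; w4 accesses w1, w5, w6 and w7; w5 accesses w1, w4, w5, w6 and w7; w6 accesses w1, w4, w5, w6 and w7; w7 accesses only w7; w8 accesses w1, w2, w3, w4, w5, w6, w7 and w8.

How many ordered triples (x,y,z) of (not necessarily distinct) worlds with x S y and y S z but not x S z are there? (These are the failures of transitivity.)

Enumerating: (w1,w4,w7), (w1,w5,w7), (w1,w6,w7), (w4,w1,w4), (w4,w5,w4), (w4,w6,w4).

6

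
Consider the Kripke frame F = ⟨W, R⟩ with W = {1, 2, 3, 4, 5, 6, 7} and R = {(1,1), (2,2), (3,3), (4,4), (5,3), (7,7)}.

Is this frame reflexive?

No

Reflexive: no — 5 is not related to itself.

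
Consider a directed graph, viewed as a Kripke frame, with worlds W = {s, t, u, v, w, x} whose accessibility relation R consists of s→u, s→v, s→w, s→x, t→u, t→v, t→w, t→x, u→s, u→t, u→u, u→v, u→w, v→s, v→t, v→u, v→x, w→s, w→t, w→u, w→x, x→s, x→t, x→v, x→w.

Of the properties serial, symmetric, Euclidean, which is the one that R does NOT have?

Euclidean

Serial: yes — every world has a successor (e.g. s R u).
Symmetric: yes — every pair in R has its reverse in R.
Euclidean: no — s R u and s R x, but not u R x.
Only Euclidean fails.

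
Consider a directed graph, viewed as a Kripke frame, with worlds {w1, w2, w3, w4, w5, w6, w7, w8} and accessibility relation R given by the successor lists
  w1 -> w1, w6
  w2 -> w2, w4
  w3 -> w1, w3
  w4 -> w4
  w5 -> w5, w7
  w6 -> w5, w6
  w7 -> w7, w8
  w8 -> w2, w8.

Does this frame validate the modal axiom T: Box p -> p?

By correspondence theory, T is valid on a frame iff R is reflexive.
Reflexive: yes — every world is R-related to itself.

Yes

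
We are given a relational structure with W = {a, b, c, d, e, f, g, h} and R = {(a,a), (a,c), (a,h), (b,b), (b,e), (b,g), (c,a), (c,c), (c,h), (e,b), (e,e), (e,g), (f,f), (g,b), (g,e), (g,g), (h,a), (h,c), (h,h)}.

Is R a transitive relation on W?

Yes

Transitive: yes — every two-step R-path is closed by a direct edge.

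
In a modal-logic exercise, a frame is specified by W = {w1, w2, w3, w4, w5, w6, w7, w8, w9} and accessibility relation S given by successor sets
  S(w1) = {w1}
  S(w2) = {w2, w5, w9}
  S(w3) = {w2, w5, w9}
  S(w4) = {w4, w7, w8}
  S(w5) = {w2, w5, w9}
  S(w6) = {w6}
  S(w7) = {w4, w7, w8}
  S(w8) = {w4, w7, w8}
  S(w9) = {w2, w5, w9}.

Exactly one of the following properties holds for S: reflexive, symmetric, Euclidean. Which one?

Reflexive: no — w3 is not related to itself.
Symmetric: no — w3 S w2 but not w2 S w3.
Euclidean: yes — any two successors of a common world are S-related.
Only Euclidean holds.

Euclidean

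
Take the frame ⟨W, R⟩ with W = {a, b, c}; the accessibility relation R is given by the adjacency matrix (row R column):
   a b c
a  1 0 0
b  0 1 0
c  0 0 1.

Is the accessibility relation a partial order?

Yes

Reflexive: yes — every world is R-related to itself.
Transitive: yes — every two-step R-path is closed by a direct edge.
Antisymmetric: yes — no distinct pair is related both ways.
So R is a partial order.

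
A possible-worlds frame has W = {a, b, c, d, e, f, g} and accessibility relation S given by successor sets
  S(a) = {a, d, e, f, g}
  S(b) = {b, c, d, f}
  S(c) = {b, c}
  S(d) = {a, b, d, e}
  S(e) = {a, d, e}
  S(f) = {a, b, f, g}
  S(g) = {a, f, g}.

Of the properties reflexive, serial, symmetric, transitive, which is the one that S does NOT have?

Reflexive: yes — every world is S-related to itself.
Serial: yes — every world has a successor (e.g. a S a).
Symmetric: yes — every pair in S has its reverse in S.
Transitive: no — a S d and d S b, but not a S b.
Only transitive fails.

transitive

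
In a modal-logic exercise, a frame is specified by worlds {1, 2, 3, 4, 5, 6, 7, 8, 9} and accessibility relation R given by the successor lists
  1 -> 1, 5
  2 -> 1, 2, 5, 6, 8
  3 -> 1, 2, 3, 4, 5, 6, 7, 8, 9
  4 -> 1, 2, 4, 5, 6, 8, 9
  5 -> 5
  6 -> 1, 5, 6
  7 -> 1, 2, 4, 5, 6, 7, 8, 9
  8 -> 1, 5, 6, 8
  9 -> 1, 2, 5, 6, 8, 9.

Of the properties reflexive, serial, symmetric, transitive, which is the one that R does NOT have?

symmetric

Reflexive: yes — every world is R-related to itself.
Serial: yes — every world has a successor (e.g. 1 R 1).
Symmetric: no — 1 R 5 but not 5 R 1.
Transitive: yes — every two-step R-path is closed by a direct edge.
Only symmetric fails.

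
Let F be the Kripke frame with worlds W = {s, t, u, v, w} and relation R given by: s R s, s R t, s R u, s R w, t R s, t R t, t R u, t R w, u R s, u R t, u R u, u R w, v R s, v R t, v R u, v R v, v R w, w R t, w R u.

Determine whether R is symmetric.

Symmetric: no — s R w but not w R s.

No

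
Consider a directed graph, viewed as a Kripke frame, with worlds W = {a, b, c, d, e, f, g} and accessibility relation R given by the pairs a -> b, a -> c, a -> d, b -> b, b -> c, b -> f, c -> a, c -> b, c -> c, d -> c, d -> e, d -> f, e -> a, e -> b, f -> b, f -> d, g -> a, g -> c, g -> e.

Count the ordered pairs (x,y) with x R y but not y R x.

9

Enumerating: (a,b), (a,d), (d,c), (d,e), (e,a), (e,b), (g,a), (g,c), (g,e).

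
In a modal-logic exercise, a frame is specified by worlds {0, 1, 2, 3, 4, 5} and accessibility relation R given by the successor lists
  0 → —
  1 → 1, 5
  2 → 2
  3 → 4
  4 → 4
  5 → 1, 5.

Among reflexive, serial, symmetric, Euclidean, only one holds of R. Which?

Reflexive: no — 0 is not related to itself.
Serial: no — 0 has no R-successor.
Symmetric: no — 3 R 4 but not 4 R 3.
Euclidean: yes — any two successors of a common world are R-related.
Only Euclidean holds.

Euclidean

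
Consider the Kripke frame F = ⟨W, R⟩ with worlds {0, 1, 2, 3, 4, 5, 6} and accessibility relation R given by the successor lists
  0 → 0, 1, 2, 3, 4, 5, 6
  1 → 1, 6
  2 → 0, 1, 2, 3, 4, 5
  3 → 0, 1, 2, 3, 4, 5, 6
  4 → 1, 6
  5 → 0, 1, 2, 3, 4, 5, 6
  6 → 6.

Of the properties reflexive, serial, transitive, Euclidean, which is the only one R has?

Reflexive: no — 4 is not related to itself.
Serial: yes — every world has a successor (e.g. 0 R 0).
Transitive: no — 2 R 0 and 0 R 6, but not 2 R 6.
Euclidean: no — 0 R 1 and 0 R 2, but not 1 R 2.
Only serial holds.

serial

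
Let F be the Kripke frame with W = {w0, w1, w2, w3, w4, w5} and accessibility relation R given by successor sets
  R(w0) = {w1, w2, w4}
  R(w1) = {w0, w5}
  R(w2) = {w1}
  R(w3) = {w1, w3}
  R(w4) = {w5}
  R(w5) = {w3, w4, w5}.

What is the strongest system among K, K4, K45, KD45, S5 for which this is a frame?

Transitive (axiom 4): no — w0 R w1 and w1 R w5, but not w0 R w5.
Euclidean (axiom 5): no — w0 R w1 and w0 R w2, but not w1 R w2.
Serial (axiom D): yes — every world has a successor (e.g. w0 R w1).
Reflexive (axiom T): no — w0 is not related to itself.
So F validates K; K4 would additionally require R to be transitive. The strongest is K.

K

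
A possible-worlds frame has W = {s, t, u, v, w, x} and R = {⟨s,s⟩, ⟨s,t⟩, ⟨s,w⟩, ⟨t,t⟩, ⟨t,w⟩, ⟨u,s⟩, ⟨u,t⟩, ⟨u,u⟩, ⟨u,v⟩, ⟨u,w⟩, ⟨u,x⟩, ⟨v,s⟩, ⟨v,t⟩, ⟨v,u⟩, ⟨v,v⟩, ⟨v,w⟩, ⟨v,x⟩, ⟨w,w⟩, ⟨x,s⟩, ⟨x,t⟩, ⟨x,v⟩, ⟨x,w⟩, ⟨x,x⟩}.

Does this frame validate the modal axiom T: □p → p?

Yes

By correspondence theory, T is valid on a frame iff R is reflexive.
Reflexive: yes — every world is R-related to itself.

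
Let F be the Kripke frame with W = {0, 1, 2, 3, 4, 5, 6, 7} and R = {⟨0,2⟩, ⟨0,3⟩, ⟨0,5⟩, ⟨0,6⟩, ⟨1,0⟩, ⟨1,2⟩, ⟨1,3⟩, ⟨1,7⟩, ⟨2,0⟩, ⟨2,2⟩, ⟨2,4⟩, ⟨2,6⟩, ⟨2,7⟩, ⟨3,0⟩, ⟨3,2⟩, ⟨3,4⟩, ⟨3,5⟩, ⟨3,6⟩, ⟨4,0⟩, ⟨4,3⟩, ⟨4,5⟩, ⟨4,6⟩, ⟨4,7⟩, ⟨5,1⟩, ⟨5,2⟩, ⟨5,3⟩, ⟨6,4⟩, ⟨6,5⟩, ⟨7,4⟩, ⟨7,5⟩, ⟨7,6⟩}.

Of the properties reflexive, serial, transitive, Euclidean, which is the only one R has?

serial

Reflexive: no — 0 is not related to itself.
Serial: yes — every world has a successor (e.g. 0 R 2).
Transitive: no — 0 R 2 and 2 R 4, but not 0 R 4.
Euclidean: no — 0 R 2 and 0 R 3, but not 2 R 3.
Only serial holds.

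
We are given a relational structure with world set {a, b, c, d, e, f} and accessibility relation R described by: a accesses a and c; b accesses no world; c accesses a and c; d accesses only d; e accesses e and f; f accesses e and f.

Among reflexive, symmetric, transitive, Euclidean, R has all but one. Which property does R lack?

Reflexive: no — b is not related to itself.
Symmetric: yes — every pair in R has its reverse in R.
Transitive: yes — every two-step R-path is closed by a direct edge.
Euclidean: yes — any two successors of a common world are R-related.
Only reflexive fails.

reflexive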